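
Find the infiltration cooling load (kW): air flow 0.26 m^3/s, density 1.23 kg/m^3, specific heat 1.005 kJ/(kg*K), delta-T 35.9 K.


Q = V_dot * rho * cp * dT
Q = 0.26 * 1.23 * 1.005 * 35.9
Q = 11.538 kW

11.538


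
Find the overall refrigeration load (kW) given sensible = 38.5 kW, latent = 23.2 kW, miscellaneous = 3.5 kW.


Q_total = Q_s + Q_l + Q_misc
Q_total = 38.5 + 23.2 + 3.5
Q_total = 65.2 kW

65.2


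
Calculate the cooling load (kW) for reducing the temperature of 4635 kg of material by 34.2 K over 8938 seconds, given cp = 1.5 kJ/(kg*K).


Q = m * cp * dT / t
Q = 4635 * 1.5 * 34.2 / 8938
Q = 26.603 kW

26.603


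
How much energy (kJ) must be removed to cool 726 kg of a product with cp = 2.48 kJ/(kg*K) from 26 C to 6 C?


dT = 26 - (6) = 20 K
Q = m * cp * dT = 726 * 2.48 * 20
Q = 36010 kJ

36010


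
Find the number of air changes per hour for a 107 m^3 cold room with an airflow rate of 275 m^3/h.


ACH = flow / volume
ACH = 275 / 107
ACH = 2.57

2.57


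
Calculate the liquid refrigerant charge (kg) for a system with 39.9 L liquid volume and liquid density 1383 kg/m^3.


Charge = V * rho / 1000
Charge = 39.9 * 1383 / 1000
Charge = 55.18 kg

55.18


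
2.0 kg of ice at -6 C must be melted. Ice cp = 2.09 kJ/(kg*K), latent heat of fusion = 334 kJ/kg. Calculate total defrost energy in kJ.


Sensible heat = cp * dT = 2.09 * 6 = 12.54 kJ/kg
Total per kg = 12.54 + 334 = 346.54 kJ/kg
Q = m * total = 2.0 * 346.54
Q = 693.1 kJ

693.1


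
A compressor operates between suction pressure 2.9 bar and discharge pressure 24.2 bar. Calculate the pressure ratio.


PR = P_high / P_low
PR = 24.2 / 2.9
PR = 8.345

8.345


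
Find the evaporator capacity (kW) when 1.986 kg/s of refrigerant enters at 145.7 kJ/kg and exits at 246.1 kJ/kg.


dh = 246.1 - 145.7 = 100.4 kJ/kg
Q_evap = m_dot * dh = 1.986 * 100.4
Q_evap = 199.39 kW

199.39


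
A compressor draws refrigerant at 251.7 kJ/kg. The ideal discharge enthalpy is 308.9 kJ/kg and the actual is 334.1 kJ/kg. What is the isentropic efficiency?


dh_ideal = 308.9 - 251.7 = 57.2 kJ/kg
dh_actual = 334.1 - 251.7 = 82.4 kJ/kg
eta_s = dh_ideal / dh_actual = 57.2 / 82.4
eta_s = 0.6942

0.6942


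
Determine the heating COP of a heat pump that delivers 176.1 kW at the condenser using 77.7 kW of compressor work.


COP_hp = Q_cond / W
COP_hp = 176.1 / 77.7
COP_hp = 2.266

2.266


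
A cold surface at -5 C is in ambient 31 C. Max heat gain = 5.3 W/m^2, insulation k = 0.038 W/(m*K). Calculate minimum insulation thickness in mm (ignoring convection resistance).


dT = 31 - (-5) = 36 K
thickness = k * dT / q_max * 1000
thickness = 0.038 * 36 / 5.3 * 1000
thickness = 258.1 mm

258.1


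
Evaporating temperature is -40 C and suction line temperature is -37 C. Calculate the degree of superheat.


Superheat = T_suction - T_evap
Superheat = -37 - (-40)
Superheat = 3 K

3


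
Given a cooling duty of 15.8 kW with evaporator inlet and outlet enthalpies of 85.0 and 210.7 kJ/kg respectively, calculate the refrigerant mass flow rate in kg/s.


dh = 210.7 - 85.0 = 125.7 kJ/kg
m_dot = Q / dh = 15.8 / 125.7 = 0.1257 kg/s

0.1257


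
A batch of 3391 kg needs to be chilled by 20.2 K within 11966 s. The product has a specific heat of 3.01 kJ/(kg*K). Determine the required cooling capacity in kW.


Q = m * cp * dT / t
Q = 3391 * 3.01 * 20.2 / 11966
Q = 17.23 kW

17.23


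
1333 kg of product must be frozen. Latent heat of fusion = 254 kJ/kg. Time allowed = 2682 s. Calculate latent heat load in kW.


Q_lat = m * h_fg / t
Q_lat = 1333 * 254 / 2682
Q_lat = 126.24 kW

126.24


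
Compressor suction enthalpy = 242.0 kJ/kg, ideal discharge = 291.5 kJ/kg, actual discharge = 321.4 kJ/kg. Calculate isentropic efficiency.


dh_ideal = 291.5 - 242.0 = 49.5 kJ/kg
dh_actual = 321.4 - 242.0 = 79.4 kJ/kg
eta_s = dh_ideal / dh_actual = 49.5 / 79.4
eta_s = 0.6234

0.6234


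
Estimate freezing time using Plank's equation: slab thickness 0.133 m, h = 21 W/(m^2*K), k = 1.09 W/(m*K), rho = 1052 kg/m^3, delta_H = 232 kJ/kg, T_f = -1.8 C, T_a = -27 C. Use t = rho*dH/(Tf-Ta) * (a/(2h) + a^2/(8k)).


dT = -1.8 - (-27) = 25.2 K
term1 = a/(2h) = 0.133/(2*21) = 0.003166666667
term2 = a^2/(8k) = 0.133^2/(8*1.09) = 0.002028555046
t = rho*dH*1000/dT * (term1 + term2)
t = 1052*232*1000/25.2 * (0.003166666667 + 0.002028555046)
t = 50316 s

50316


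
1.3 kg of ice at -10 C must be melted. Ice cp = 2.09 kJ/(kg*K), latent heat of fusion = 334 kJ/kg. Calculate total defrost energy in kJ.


Sensible heat = cp * dT = 2.09 * 10 = 20.9 kJ/kg
Total per kg = 20.9 + 334 = 354.9 kJ/kg
Q = m * total = 1.3 * 354.9
Q = 461.4 kJ

461.4


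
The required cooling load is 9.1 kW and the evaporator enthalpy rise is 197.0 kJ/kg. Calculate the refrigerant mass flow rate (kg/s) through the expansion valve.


m_dot = Q / dh
m_dot = 9.1 / 197.0
m_dot = 0.0462 kg/s

0.0462


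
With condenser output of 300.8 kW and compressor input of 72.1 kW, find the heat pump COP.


COP_hp = Q_cond / W
COP_hp = 300.8 / 72.1
COP_hp = 4.172

4.172


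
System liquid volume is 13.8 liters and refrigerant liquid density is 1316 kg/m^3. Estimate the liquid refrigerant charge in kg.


Charge = V * rho / 1000
Charge = 13.8 * 1316 / 1000
Charge = 18.16 kg

18.16


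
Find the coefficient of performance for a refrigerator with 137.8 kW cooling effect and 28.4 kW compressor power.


COP = Q_evap / W
COP = 137.8 / 28.4
COP = 4.852

4.852


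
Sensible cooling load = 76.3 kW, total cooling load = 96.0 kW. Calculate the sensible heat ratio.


SHR = Q_sensible / Q_total
SHR = 76.3 / 96.0
SHR = 0.795

0.795


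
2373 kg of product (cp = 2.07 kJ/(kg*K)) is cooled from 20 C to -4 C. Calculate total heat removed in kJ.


dT = 20 - (-4) = 24 K
Q = m * cp * dT = 2373 * 2.07 * 24
Q = 117891 kJ

117891


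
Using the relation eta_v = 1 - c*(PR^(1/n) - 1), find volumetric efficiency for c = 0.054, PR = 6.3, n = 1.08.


PR^(1/n) = 6.3^(1/1.08) = 5.49705571
eta_v = 1 - 0.054 * (5.49705571 - 1)
eta_v = 0.7572

0.7572


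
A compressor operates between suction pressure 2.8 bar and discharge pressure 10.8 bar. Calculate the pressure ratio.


PR = P_high / P_low
PR = 10.8 / 2.8
PR = 3.857

3.857


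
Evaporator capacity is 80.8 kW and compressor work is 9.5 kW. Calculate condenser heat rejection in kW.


Q_cond = Q_evap + W
Q_cond = 80.8 + 9.5
Q_cond = 90.3 kW

90.3


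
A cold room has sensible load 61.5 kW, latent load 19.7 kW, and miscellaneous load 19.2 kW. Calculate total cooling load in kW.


Q_total = Q_s + Q_l + Q_misc
Q_total = 61.5 + 19.7 + 19.2
Q_total = 100.4 kW

100.4


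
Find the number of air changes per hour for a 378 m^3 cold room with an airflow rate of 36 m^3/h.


ACH = flow / volume
ACH = 36 / 378
ACH = 0.095

0.095


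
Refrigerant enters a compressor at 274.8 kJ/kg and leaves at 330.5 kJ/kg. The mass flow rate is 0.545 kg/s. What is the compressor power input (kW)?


dh = 330.5 - 274.8 = 55.7 kJ/kg
W = m_dot * dh = 0.545 * 55.7 = 30.36 kW

30.36


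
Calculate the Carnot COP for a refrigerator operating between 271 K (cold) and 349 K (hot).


dT = 349 - 271 = 78 K
COP_carnot = T_cold / dT = 271 / 78
COP_carnot = 3.474

3.474


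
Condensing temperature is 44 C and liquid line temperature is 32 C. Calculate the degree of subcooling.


Subcooling = T_cond - T_liquid
Subcooling = 44 - 32
Subcooling = 12 K

12


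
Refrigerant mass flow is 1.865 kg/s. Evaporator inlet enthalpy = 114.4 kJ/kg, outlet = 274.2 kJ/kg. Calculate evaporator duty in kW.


dh = 274.2 - 114.4 = 159.8 kJ/kg
Q_evap = m_dot * dh = 1.865 * 159.8
Q_evap = 298.03 kW

298.03


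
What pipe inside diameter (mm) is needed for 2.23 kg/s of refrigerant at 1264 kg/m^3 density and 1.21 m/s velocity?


A = m_dot / (rho * v) = 2.23 / (1264 * 1.21) = 0.001458050005 m^2
d = sqrt(4*A/pi) * 1000
d = 43.1 mm

43.1


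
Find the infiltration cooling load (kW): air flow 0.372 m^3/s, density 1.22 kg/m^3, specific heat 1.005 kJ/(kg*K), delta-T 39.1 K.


Q = V_dot * rho * cp * dT
Q = 0.372 * 1.22 * 1.005 * 39.1
Q = 17.834 kW

17.834


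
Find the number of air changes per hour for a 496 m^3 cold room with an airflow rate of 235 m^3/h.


ACH = flow / volume
ACH = 235 / 496
ACH = 0.474

0.474


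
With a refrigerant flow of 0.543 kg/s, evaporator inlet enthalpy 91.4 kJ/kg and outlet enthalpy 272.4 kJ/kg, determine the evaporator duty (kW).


dh = 272.4 - 91.4 = 181.0 kJ/kg
Q_evap = m_dot * dh = 0.543 * 181.0
Q_evap = 98.28 kW

98.28


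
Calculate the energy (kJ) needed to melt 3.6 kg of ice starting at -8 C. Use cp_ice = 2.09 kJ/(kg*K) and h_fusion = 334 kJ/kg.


Sensible heat = cp * dT = 2.09 * 8 = 16.72 kJ/kg
Total per kg = 16.72 + 334 = 350.72 kJ/kg
Q = m * total = 3.6 * 350.72
Q = 1262.6 kJ

1262.6


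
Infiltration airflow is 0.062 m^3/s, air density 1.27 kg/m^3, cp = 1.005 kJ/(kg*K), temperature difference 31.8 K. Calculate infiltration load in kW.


Q = V_dot * rho * cp * dT
Q = 0.062 * 1.27 * 1.005 * 31.8
Q = 2.516 kW

2.516


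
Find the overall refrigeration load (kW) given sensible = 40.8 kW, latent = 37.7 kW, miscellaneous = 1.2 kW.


Q_total = Q_s + Q_l + Q_misc
Q_total = 40.8 + 37.7 + 1.2
Q_total = 79.7 kW

79.7


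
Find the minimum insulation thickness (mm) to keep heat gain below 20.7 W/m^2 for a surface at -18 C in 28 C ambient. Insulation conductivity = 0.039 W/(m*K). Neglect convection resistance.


dT = 28 - (-18) = 46 K
thickness = k * dT / q_max * 1000
thickness = 0.039 * 46 / 20.7 * 1000
thickness = 86.7 mm

86.7


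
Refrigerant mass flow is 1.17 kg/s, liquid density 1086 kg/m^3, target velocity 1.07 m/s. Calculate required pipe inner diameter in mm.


A = m_dot / (rho * v) = 1.17 / (1086 * 1.07) = 0.001006867352 m^2
d = sqrt(4*A/pi) * 1000
d = 35.8 mm

35.8


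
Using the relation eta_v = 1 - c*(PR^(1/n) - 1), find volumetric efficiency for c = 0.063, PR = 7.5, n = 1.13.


PR^(1/n) = 7.5^(1/1.13) = 5.9482676
eta_v = 1 - 0.063 * (5.9482676 - 1)
eta_v = 0.6883

0.6883


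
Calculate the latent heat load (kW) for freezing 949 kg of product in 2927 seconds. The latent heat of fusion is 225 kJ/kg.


Q_lat = m * h_fg / t
Q_lat = 949 * 225 / 2927
Q_lat = 72.95 kW

72.95


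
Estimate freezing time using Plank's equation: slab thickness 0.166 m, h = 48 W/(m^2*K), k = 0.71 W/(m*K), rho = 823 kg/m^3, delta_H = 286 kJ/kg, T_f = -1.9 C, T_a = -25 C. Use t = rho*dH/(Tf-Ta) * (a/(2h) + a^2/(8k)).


dT = -1.9 - (-25) = 23.1 K
term1 = a/(2h) = 0.166/(2*48) = 0.001729166667
term2 = a^2/(8k) = 0.166^2/(8*0.71) = 0.004851408451
t = rho*dH*1000/dT * (term1 + term2)
t = 823*286*1000/23.1 * (0.001729166667 + 0.004851408451)
t = 67053 s

67053


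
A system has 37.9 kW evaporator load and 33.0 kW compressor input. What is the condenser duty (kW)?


Q_cond = Q_evap + W
Q_cond = 37.9 + 33.0
Q_cond = 70.9 kW

70.9


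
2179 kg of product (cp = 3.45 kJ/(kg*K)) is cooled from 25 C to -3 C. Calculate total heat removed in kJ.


dT = 25 - (-3) = 28 K
Q = m * cp * dT = 2179 * 3.45 * 28
Q = 210491 kJ

210491


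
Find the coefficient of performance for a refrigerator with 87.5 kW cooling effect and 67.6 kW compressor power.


COP = Q_evap / W
COP = 87.5 / 67.6
COP = 1.294

1.294


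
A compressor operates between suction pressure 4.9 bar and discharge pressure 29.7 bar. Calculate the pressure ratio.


PR = P_high / P_low
PR = 29.7 / 4.9
PR = 6.061

6.061


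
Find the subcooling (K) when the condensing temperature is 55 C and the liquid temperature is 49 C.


Subcooling = T_cond - T_liquid
Subcooling = 55 - 49
Subcooling = 6 K

6


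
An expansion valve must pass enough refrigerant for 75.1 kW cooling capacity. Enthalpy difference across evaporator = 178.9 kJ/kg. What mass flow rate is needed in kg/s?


m_dot = Q / dh
m_dot = 75.1 / 178.9
m_dot = 0.4198 kg/s

0.4198


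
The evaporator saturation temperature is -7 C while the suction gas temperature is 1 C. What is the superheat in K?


Superheat = T_suction - T_evap
Superheat = 1 - (-7)
Superheat = 8 K

8


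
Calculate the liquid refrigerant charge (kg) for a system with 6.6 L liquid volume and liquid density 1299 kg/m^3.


Charge = V * rho / 1000
Charge = 6.6 * 1299 / 1000
Charge = 8.57 kg

8.57


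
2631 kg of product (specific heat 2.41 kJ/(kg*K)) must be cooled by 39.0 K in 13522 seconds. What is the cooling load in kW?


Q = m * cp * dT / t
Q = 2631 * 2.41 * 39.0 / 13522
Q = 18.288 kW

18.288


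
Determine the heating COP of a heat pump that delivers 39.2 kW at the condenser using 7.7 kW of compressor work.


COP_hp = Q_cond / W
COP_hp = 39.2 / 7.7
COP_hp = 5.091

5.091


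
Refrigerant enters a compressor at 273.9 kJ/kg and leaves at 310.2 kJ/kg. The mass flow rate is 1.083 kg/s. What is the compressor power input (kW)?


dh = 310.2 - 273.9 = 36.3 kJ/kg
W = m_dot * dh = 1.083 * 36.3 = 39.31 kW

39.31


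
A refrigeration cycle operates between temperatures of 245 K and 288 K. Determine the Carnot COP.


dT = 288 - 245 = 43 K
COP_carnot = T_cold / dT = 245 / 43
COP_carnot = 5.698

5.698


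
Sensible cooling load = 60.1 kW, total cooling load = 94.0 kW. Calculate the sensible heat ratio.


SHR = Q_sensible / Q_total
SHR = 60.1 / 94.0
SHR = 0.639

0.639


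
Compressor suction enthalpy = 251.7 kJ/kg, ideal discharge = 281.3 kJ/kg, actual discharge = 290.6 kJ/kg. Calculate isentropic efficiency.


dh_ideal = 281.3 - 251.7 = 29.6 kJ/kg
dh_actual = 290.6 - 251.7 = 38.9 kJ/kg
eta_s = dh_ideal / dh_actual = 29.6 / 38.9
eta_s = 0.7609

0.7609


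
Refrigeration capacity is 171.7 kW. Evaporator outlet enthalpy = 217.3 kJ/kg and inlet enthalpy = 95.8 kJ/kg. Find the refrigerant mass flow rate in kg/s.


dh = 217.3 - 95.8 = 121.5 kJ/kg
m_dot = Q / dh = 171.7 / 121.5 = 1.4132 kg/s

1.4132


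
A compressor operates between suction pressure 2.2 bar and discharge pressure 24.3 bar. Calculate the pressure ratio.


PR = P_high / P_low
PR = 24.3 / 2.2
PR = 11.045

11.045


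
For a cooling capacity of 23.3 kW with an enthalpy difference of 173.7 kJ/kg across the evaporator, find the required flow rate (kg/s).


m_dot = Q / dh
m_dot = 23.3 / 173.7
m_dot = 0.1341 kg/s

0.1341


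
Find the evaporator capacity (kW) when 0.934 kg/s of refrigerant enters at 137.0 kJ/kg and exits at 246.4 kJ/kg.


dh = 246.4 - 137.0 = 109.4 kJ/kg
Q_evap = m_dot * dh = 0.934 * 109.4
Q_evap = 102.18 kW

102.18


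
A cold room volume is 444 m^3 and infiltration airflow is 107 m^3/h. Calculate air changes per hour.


ACH = flow / volume
ACH = 107 / 444
ACH = 0.241

0.241


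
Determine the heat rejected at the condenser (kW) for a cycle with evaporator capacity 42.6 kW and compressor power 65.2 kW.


Q_cond = Q_evap + W
Q_cond = 42.6 + 65.2
Q_cond = 107.8 kW

107.8


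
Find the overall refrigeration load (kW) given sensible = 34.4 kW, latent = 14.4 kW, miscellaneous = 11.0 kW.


Q_total = Q_s + Q_l + Q_misc
Q_total = 34.4 + 14.4 + 11.0
Q_total = 59.8 kW

59.8


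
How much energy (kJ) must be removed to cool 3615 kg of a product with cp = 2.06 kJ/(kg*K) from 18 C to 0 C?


dT = 18 - (0) = 18 K
Q = m * cp * dT = 3615 * 2.06 * 18
Q = 134044 kJ

134044


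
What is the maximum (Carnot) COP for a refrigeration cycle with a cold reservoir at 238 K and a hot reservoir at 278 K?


dT = 278 - 238 = 40 K
COP_carnot = T_cold / dT = 238 / 40
COP_carnot = 5.95

5.95


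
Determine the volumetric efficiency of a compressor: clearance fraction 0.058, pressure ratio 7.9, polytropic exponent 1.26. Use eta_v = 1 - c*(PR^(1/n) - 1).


PR^(1/n) = 7.9^(1/1.26) = 5.1570632
eta_v = 1 - 0.058 * (5.1570632 - 1)
eta_v = 0.7589

0.7589


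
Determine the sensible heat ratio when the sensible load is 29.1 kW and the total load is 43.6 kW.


SHR = Q_sensible / Q_total
SHR = 29.1 / 43.6
SHR = 0.667

0.667


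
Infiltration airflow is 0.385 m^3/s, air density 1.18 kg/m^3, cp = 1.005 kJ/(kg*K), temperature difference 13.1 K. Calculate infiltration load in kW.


Q = V_dot * rho * cp * dT
Q = 0.385 * 1.18 * 1.005 * 13.1
Q = 5.981 kW

5.981


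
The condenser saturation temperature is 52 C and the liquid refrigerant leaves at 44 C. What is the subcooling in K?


Subcooling = T_cond - T_liquid
Subcooling = 52 - 44
Subcooling = 8 K

8


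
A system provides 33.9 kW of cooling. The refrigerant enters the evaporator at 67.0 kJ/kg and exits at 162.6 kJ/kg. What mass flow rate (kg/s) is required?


dh = 162.6 - 67.0 = 95.6 kJ/kg
m_dot = Q / dh = 33.9 / 95.6 = 0.3546 kg/s

0.3546


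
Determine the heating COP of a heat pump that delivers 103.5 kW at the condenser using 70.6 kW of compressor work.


COP_hp = Q_cond / W
COP_hp = 103.5 / 70.6
COP_hp = 1.466

1.466


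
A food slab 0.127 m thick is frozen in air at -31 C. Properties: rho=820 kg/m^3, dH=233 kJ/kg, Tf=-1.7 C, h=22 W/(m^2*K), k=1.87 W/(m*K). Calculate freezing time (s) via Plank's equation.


dT = -1.7 - (-31) = 29.3 K
term1 = a/(2h) = 0.127/(2*22) = 0.002886363636
term2 = a^2/(8k) = 0.127^2/(8*1.87) = 0.001078141711
t = rho*dH*1000/dT * (term1 + term2)
t = 820*233*1000/29.3 * (0.002886363636 + 0.001078141711)
t = 25852 s

25852


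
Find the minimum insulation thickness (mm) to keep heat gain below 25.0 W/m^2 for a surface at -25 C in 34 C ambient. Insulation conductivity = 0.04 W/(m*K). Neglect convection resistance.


dT = 34 - (-25) = 59 K
thickness = k * dT / q_max * 1000
thickness = 0.04 * 59 / 25.0 * 1000
thickness = 94.4 mm

94.4


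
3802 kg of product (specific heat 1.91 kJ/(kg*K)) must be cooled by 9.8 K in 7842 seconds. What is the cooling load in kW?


Q = m * cp * dT / t
Q = 3802 * 1.91 * 9.8 / 7842
Q = 9.075 kW

9.075


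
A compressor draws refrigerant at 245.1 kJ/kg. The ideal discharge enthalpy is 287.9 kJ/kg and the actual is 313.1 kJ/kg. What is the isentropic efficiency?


dh_ideal = 287.9 - 245.1 = 42.8 kJ/kg
dh_actual = 313.1 - 245.1 = 68.0 kJ/kg
eta_s = dh_ideal / dh_actual = 42.8 / 68.0
eta_s = 0.6294

0.6294


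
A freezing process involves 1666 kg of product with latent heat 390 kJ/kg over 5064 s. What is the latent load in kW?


Q_lat = m * h_fg / t
Q_lat = 1666 * 390 / 5064
Q_lat = 128.31 kW

128.31


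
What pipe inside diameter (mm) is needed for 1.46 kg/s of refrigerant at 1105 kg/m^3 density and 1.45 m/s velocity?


A = m_dot / (rho * v) = 1.46 / (1105 * 1.45) = 0.0009112185988 m^2
d = sqrt(4*A/pi) * 1000
d = 34.1 mm

34.1


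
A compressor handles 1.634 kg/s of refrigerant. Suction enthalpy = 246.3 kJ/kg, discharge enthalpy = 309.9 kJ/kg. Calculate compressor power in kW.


dh = 309.9 - 246.3 = 63.6 kJ/kg
W = m_dot * dh = 1.634 * 63.6 = 103.92 kW

103.92


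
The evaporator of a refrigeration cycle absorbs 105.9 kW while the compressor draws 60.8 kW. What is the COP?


COP = Q_evap / W
COP = 105.9 / 60.8
COP = 1.742

1.742


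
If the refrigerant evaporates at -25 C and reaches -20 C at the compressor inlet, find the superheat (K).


Superheat = T_suction - T_evap
Superheat = -20 - (-25)
Superheat = 5 K

5


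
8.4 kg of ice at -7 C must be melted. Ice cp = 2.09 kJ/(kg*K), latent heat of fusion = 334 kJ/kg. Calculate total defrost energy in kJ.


Sensible heat = cp * dT = 2.09 * 7 = 14.63 kJ/kg
Total per kg = 14.63 + 334 = 348.63 kJ/kg
Q = m * total = 8.4 * 348.63
Q = 2928.5 kJ

2928.5


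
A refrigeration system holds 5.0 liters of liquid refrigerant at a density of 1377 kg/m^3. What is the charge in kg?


Charge = V * rho / 1000
Charge = 5.0 * 1377 / 1000
Charge = 6.89 kg

6.89


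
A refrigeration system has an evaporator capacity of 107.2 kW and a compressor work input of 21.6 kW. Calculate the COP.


COP = Q_evap / W
COP = 107.2 / 21.6
COP = 4.963

4.963


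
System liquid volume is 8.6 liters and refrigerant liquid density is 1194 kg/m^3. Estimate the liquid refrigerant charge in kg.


Charge = V * rho / 1000
Charge = 8.6 * 1194 / 1000
Charge = 10.27 kg

10.27


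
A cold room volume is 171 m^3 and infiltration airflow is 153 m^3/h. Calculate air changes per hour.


ACH = flow / volume
ACH = 153 / 171
ACH = 0.895

0.895


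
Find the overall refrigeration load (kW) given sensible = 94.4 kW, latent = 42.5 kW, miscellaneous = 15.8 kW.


Q_total = Q_s + Q_l + Q_misc
Q_total = 94.4 + 42.5 + 15.8
Q_total = 152.7 kW

152.7


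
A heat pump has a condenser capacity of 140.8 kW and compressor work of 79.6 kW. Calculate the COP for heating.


COP_hp = Q_cond / W
COP_hp = 140.8 / 79.6
COP_hp = 1.769

1.769


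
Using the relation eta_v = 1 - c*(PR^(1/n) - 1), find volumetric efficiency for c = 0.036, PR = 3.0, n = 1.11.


PR^(1/n) = 3.0^(1/1.11) = 2.690537
eta_v = 1 - 0.036 * (2.690537 - 1)
eta_v = 0.9391

0.9391


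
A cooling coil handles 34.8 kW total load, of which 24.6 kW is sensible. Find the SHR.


SHR = Q_sensible / Q_total
SHR = 24.6 / 34.8
SHR = 0.707

0.707


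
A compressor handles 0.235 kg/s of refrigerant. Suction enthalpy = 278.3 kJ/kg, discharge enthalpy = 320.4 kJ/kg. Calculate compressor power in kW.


dh = 320.4 - 278.3 = 42.1 kJ/kg
W = m_dot * dh = 0.235 * 42.1 = 9.89 kW

9.89


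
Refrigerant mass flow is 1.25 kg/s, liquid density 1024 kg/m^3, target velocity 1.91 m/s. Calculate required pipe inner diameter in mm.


A = m_dot / (rho * v) = 1.25 / (1024 * 1.91) = 0.0006391115838 m^2
d = sqrt(4*A/pi) * 1000
d = 28.5 mm

28.5


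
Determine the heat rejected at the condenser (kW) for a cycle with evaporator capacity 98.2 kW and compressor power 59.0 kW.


Q_cond = Q_evap + W
Q_cond = 98.2 + 59.0
Q_cond = 157.2 kW

157.2


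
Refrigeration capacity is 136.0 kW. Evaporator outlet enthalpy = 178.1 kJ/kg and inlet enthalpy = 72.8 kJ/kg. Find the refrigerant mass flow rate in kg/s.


dh = 178.1 - 72.8 = 105.3 kJ/kg
m_dot = Q / dh = 136.0 / 105.3 = 1.2915 kg/s

1.2915


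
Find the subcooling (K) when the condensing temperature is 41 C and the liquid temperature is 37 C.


Subcooling = T_cond - T_liquid
Subcooling = 41 - 37
Subcooling = 4 K

4


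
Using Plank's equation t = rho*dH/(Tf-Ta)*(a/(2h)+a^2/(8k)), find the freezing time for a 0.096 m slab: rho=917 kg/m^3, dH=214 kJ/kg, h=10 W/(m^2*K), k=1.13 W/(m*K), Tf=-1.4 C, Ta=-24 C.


dT = -1.4 - (-24) = 22.6 K
term1 = a/(2h) = 0.096/(2*10) = 0.0048
term2 = a^2/(8k) = 0.096^2/(8*1.13) = 0.001019469027
t = rho*dH*1000/dT * (term1 + term2)
t = 917*214*1000/22.6 * (0.0048 + 0.001019469027)
t = 50531 s

50531


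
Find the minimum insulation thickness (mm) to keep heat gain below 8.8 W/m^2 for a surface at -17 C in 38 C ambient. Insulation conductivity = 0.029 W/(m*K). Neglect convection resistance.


dT = 38 - (-17) = 55 K
thickness = k * dT / q_max * 1000
thickness = 0.029 * 55 / 8.8 * 1000
thickness = 181.3 mm

181.3


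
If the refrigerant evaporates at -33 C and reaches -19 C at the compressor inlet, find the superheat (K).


Superheat = T_suction - T_evap
Superheat = -19 - (-33)
Superheat = 14 K

14


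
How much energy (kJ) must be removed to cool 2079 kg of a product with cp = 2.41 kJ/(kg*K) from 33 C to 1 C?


dT = 33 - (1) = 32 K
Q = m * cp * dT = 2079 * 2.41 * 32
Q = 160332 kJ

160332


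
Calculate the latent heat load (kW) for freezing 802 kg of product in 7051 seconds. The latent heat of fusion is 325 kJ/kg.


Q_lat = m * h_fg / t
Q_lat = 802 * 325 / 7051
Q_lat = 36.97 kW

36.97


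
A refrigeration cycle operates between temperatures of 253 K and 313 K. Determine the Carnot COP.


dT = 313 - 253 = 60 K
COP_carnot = T_cold / dT = 253 / 60
COP_carnot = 4.217

4.217


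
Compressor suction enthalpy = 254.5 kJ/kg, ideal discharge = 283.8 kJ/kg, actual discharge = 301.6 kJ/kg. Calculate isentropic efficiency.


dh_ideal = 283.8 - 254.5 = 29.3 kJ/kg
dh_actual = 301.6 - 254.5 = 47.1 kJ/kg
eta_s = dh_ideal / dh_actual = 29.3 / 47.1
eta_s = 0.6221

0.6221


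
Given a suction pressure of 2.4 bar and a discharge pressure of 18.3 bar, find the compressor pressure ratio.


PR = P_high / P_low
PR = 18.3 / 2.4
PR = 7.625

7.625


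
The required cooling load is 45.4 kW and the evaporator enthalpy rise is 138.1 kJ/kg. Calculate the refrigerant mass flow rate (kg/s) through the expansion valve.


m_dot = Q / dh
m_dot = 45.4 / 138.1
m_dot = 0.3287 kg/s

0.3287


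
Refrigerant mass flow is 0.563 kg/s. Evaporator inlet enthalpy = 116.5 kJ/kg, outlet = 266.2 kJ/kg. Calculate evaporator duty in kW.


dh = 266.2 - 116.5 = 149.7 kJ/kg
Q_evap = m_dot * dh = 0.563 * 149.7
Q_evap = 84.28 kW

84.28


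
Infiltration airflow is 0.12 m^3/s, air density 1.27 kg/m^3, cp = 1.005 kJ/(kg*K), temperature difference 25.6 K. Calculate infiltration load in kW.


Q = V_dot * rho * cp * dT
Q = 0.12 * 1.27 * 1.005 * 25.6
Q = 3.921 kW

3.921


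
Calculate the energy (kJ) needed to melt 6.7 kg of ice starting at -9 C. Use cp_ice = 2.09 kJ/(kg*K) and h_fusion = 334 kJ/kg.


Sensible heat = cp * dT = 2.09 * 9 = 18.81 kJ/kg
Total per kg = 18.81 + 334 = 352.81 kJ/kg
Q = m * total = 6.7 * 352.81
Q = 2363.8 kJ

2363.8


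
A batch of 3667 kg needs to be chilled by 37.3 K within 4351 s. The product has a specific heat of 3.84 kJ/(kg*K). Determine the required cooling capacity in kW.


Q = m * cp * dT / t
Q = 3667 * 3.84 * 37.3 / 4351
Q = 120.715 kW

120.715


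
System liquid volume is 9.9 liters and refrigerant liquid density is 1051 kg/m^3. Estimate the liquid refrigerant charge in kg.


Charge = V * rho / 1000
Charge = 9.9 * 1051 / 1000
Charge = 10.4 kg

10.4


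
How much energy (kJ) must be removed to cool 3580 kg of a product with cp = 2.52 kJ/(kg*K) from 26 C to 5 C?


dT = 26 - (5) = 21 K
Q = m * cp * dT = 3580 * 2.52 * 21
Q = 189454 kJ

189454


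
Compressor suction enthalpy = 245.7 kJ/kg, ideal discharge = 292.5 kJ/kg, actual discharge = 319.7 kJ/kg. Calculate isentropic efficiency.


dh_ideal = 292.5 - 245.7 = 46.8 kJ/kg
dh_actual = 319.7 - 245.7 = 74.0 kJ/kg
eta_s = dh_ideal / dh_actual = 46.8 / 74.0
eta_s = 0.6324

0.6324


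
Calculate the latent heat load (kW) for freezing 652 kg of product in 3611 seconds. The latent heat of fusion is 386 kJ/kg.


Q_lat = m * h_fg / t
Q_lat = 652 * 386 / 3611
Q_lat = 69.7 kW

69.7


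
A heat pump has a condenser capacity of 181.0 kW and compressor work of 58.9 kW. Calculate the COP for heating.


COP_hp = Q_cond / W
COP_hp = 181.0 / 58.9
COP_hp = 3.073

3.073


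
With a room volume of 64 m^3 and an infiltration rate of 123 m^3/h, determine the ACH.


ACH = flow / volume
ACH = 123 / 64
ACH = 1.922

1.922


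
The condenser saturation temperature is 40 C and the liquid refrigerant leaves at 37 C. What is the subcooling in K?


Subcooling = T_cond - T_liquid
Subcooling = 40 - 37
Subcooling = 3 K

3


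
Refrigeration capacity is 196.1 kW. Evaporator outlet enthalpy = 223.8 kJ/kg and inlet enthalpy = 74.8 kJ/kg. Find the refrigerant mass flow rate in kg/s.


dh = 223.8 - 74.8 = 149.0 kJ/kg
m_dot = Q / dh = 196.1 / 149.0 = 1.3161 kg/s

1.3161


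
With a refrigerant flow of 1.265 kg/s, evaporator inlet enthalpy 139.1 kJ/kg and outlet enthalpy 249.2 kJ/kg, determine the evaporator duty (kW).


dh = 249.2 - 139.1 = 110.1 kJ/kg
Q_evap = m_dot * dh = 1.265 * 110.1
Q_evap = 139.28 kW

139.28


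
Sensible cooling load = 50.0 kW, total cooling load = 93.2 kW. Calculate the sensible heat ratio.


SHR = Q_sensible / Q_total
SHR = 50.0 / 93.2
SHR = 0.536

0.536


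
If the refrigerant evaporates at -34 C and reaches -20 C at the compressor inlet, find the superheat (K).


Superheat = T_suction - T_evap
Superheat = -20 - (-34)
Superheat = 14 K

14


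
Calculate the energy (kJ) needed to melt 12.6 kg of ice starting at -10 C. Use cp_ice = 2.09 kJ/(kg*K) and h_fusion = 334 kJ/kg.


Sensible heat = cp * dT = 2.09 * 10 = 20.9 kJ/kg
Total per kg = 20.9 + 334 = 354.9 kJ/kg
Q = m * total = 12.6 * 354.9
Q = 4471.7 kJ

4471.7


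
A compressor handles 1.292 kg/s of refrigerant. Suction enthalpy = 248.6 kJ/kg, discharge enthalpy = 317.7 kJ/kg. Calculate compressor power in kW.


dh = 317.7 - 248.6 = 69.1 kJ/kg
W = m_dot * dh = 1.292 * 69.1 = 89.28 kW

89.28


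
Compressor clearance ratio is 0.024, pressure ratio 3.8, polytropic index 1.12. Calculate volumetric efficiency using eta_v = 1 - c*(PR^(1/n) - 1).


PR^(1/n) = 3.8^(1/1.12) = 3.29354746
eta_v = 1 - 0.024 * (3.29354746 - 1)
eta_v = 0.945

0.945


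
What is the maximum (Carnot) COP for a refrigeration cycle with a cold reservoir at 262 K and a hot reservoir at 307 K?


dT = 307 - 262 = 45 K
COP_carnot = T_cold / dT = 262 / 45
COP_carnot = 5.822

5.822


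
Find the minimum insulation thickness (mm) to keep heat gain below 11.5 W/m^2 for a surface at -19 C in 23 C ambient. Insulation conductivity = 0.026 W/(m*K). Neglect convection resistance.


dT = 23 - (-19) = 42 K
thickness = k * dT / q_max * 1000
thickness = 0.026 * 42 / 11.5 * 1000
thickness = 95.0 mm

95.0


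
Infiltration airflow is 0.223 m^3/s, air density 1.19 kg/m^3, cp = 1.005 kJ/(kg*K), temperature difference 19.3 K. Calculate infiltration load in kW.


Q = V_dot * rho * cp * dT
Q = 0.223 * 1.19 * 1.005 * 19.3
Q = 5.147 kW

5.147


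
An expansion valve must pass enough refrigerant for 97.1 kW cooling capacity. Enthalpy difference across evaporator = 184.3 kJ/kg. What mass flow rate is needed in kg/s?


m_dot = Q / dh
m_dot = 97.1 / 184.3
m_dot = 0.5269 kg/s

0.5269


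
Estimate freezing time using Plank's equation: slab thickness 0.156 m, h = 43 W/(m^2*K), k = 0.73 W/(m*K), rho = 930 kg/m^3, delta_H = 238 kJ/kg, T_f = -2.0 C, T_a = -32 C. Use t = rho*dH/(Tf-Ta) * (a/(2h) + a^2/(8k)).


dT = -2.0 - (-32) = 30.0 K
term1 = a/(2h) = 0.156/(2*43) = 0.001813953488
term2 = a^2/(8k) = 0.156^2/(8*0.73) = 0.004167123288
t = rho*dH*1000/dT * (term1 + term2)
t = 930*238*1000/30.0 * (0.001813953488 + 0.004167123288)
t = 44128 s

44128


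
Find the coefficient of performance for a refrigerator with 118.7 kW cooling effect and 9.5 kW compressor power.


COP = Q_evap / W
COP = 118.7 / 9.5
COP = 12.495

12.495


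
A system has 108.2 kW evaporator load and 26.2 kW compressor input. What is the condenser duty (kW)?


Q_cond = Q_evap + W
Q_cond = 108.2 + 26.2
Q_cond = 134.4 kW

134.4


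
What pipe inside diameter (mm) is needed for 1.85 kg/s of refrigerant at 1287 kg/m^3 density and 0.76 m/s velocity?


A = m_dot / (rho * v) = 1.85 / (1287 * 0.76) = 0.00189138347 m^2
d = sqrt(4*A/pi) * 1000
d = 49.1 mm

49.1


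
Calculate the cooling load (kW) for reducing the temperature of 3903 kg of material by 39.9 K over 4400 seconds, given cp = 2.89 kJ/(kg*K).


Q = m * cp * dT / t
Q = 3903 * 2.89 * 39.9 / 4400
Q = 102.286 kW

102.286


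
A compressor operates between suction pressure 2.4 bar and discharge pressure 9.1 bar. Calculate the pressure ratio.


PR = P_high / P_low
PR = 9.1 / 2.4
PR = 3.792

3.792


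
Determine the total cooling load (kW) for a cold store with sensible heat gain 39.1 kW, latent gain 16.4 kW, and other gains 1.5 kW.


Q_total = Q_s + Q_l + Q_misc
Q_total = 39.1 + 16.4 + 1.5
Q_total = 57.0 kW

57.0


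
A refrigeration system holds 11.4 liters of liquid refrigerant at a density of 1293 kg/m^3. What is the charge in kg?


Charge = V * rho / 1000
Charge = 11.4 * 1293 / 1000
Charge = 14.74 kg

14.74


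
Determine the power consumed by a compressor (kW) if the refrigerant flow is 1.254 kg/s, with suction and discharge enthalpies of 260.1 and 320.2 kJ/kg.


dh = 320.2 - 260.1 = 60.1 kJ/kg
W = m_dot * dh = 1.254 * 60.1 = 75.37 kW

75.37


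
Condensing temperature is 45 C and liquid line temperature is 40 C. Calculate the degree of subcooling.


Subcooling = T_cond - T_liquid
Subcooling = 45 - 40
Subcooling = 5 K

5


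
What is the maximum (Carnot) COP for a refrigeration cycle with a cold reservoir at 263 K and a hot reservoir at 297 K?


dT = 297 - 263 = 34 K
COP_carnot = T_cold / dT = 263 / 34
COP_carnot = 7.735

7.735


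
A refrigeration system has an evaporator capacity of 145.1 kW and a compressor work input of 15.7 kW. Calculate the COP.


COP = Q_evap / W
COP = 145.1 / 15.7
COP = 9.242

9.242


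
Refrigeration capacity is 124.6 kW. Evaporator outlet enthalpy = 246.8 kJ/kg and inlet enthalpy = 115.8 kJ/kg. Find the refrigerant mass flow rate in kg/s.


dh = 246.8 - 115.8 = 131.0 kJ/kg
m_dot = Q / dh = 124.6 / 131.0 = 0.9511 kg/s

0.9511


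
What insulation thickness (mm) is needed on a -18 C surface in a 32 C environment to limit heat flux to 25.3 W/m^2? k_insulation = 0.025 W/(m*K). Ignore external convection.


dT = 32 - (-18) = 50 K
thickness = k * dT / q_max * 1000
thickness = 0.025 * 50 / 25.3 * 1000
thickness = 49.4 mm

49.4


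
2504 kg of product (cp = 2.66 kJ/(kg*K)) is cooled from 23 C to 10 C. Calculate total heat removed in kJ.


dT = 23 - (10) = 13 K
Q = m * cp * dT = 2504 * 2.66 * 13
Q = 86588 kJ

86588


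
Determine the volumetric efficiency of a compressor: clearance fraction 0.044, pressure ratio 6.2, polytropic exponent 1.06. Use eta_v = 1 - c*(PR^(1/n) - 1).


PR^(1/n) = 6.2^(1/1.06) = 5.59164163
eta_v = 1 - 0.044 * (5.59164163 - 1)
eta_v = 0.798

0.798


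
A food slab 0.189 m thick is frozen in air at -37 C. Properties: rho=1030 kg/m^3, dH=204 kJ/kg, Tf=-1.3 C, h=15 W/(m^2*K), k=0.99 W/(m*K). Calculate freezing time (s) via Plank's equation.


dT = -1.3 - (-37) = 35.7 K
term1 = a/(2h) = 0.189/(2*15) = 0.0063
term2 = a^2/(8k) = 0.189^2/(8*0.99) = 0.004510227273
t = rho*dH*1000/dT * (term1 + term2)
t = 1030*204*1000/35.7 * (0.0063 + 0.004510227273)
t = 63626 s

63626


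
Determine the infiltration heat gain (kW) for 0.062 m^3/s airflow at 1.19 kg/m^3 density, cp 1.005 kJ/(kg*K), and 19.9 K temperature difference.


Q = V_dot * rho * cp * dT
Q = 0.062 * 1.19 * 1.005 * 19.9
Q = 1.476 kW

1.476


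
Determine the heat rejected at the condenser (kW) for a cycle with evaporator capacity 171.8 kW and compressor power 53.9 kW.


Q_cond = Q_evap + W
Q_cond = 171.8 + 53.9
Q_cond = 225.7 kW

225.7


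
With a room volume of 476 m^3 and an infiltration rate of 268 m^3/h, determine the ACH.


ACH = flow / volume
ACH = 268 / 476
ACH = 0.563

0.563


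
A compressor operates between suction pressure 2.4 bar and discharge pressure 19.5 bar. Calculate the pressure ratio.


PR = P_high / P_low
PR = 19.5 / 2.4
PR = 8.125

8.125


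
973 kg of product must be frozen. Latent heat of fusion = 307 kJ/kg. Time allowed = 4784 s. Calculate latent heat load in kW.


Q_lat = m * h_fg / t
Q_lat = 973 * 307 / 4784
Q_lat = 62.44 kW

62.44


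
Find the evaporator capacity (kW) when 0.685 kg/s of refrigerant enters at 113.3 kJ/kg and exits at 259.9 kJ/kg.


dh = 259.9 - 113.3 = 146.6 kJ/kg
Q_evap = m_dot * dh = 0.685 * 146.6
Q_evap = 100.42 kW

100.42


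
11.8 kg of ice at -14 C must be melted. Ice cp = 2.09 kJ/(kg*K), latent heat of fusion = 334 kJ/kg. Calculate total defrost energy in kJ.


Sensible heat = cp * dT = 2.09 * 14 = 29.26 kJ/kg
Total per kg = 29.26 + 334 = 363.26 kJ/kg
Q = m * total = 11.8 * 363.26
Q = 4286.5 kJ

4286.5


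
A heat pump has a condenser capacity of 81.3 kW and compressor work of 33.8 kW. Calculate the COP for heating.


COP_hp = Q_cond / W
COP_hp = 81.3 / 33.8
COP_hp = 2.405

2.405


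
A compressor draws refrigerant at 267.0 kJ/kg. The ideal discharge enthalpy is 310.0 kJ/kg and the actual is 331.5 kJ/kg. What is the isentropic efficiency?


dh_ideal = 310.0 - 267.0 = 43.0 kJ/kg
dh_actual = 331.5 - 267.0 = 64.5 kJ/kg
eta_s = dh_ideal / dh_actual = 43.0 / 64.5
eta_s = 0.6667

0.6667


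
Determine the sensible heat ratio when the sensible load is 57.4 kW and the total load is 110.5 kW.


SHR = Q_sensible / Q_total
SHR = 57.4 / 110.5
SHR = 0.519

0.519


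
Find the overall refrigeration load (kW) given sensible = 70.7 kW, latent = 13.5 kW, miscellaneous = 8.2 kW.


Q_total = Q_s + Q_l + Q_misc
Q_total = 70.7 + 13.5 + 8.2
Q_total = 92.4 kW

92.4


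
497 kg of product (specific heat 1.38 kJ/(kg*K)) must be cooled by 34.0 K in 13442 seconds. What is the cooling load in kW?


Q = m * cp * dT / t
Q = 497 * 1.38 * 34.0 / 13442
Q = 1.735 kW

1.735


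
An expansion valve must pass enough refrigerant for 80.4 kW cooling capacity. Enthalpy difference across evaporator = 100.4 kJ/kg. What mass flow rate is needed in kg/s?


m_dot = Q / dh
m_dot = 80.4 / 100.4
m_dot = 0.8008 kg/s

0.8008


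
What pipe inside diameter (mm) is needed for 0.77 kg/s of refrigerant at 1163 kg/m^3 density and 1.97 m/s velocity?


A = m_dot / (rho * v) = 0.77 / (1163 * 1.97) = 0.0003360816373 m^2
d = sqrt(4*A/pi) * 1000
d = 20.7 mm

20.7


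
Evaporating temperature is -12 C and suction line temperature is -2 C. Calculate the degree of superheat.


Superheat = T_suction - T_evap
Superheat = -2 - (-12)
Superheat = 10 K

10


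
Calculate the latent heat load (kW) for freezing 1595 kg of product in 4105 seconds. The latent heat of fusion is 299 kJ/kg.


Q_lat = m * h_fg / t
Q_lat = 1595 * 299 / 4105
Q_lat = 116.18 kW

116.18


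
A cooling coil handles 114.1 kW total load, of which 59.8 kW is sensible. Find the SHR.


SHR = Q_sensible / Q_total
SHR = 59.8 / 114.1
SHR = 0.524

0.524


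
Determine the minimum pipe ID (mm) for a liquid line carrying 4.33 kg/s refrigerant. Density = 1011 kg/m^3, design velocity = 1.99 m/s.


A = m_dot / (rho * v) = 4.33 / (1011 * 1.99) = 0.00215220514 m^2
d = sqrt(4*A/pi) * 1000
d = 52.3 mm

52.3


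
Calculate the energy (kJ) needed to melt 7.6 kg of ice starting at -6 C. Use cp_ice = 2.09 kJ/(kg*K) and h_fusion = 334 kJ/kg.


Sensible heat = cp * dT = 2.09 * 6 = 12.54 kJ/kg
Total per kg = 12.54 + 334 = 346.54 kJ/kg
Q = m * total = 7.6 * 346.54
Q = 2633.7 kJ

2633.7


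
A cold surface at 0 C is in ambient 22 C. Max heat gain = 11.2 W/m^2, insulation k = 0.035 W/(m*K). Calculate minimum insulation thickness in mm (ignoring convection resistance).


dT = 22 - (0) = 22 K
thickness = k * dT / q_max * 1000
thickness = 0.035 * 22 / 11.2 * 1000
thickness = 68.8 mm

68.8


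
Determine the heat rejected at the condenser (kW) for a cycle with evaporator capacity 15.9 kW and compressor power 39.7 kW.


Q_cond = Q_evap + W
Q_cond = 15.9 + 39.7
Q_cond = 55.6 kW

55.6


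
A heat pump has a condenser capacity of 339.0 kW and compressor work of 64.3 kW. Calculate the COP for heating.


COP_hp = Q_cond / W
COP_hp = 339.0 / 64.3
COP_hp = 5.272

5.272


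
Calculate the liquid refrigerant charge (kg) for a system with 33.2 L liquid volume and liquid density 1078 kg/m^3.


Charge = V * rho / 1000
Charge = 33.2 * 1078 / 1000
Charge = 35.79 kg

35.79


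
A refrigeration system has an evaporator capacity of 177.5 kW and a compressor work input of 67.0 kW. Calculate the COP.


COP = Q_evap / W
COP = 177.5 / 67.0
COP = 2.649

2.649


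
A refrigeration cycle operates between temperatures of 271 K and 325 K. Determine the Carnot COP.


dT = 325 - 271 = 54 K
COP_carnot = T_cold / dT = 271 / 54
COP_carnot = 5.019

5.019


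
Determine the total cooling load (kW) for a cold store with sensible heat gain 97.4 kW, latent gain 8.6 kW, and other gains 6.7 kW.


Q_total = Q_s + Q_l + Q_misc
Q_total = 97.4 + 8.6 + 6.7
Q_total = 112.7 kW

112.7


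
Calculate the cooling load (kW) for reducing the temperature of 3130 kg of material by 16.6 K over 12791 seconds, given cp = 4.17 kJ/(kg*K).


Q = m * cp * dT / t
Q = 3130 * 4.17 * 16.6 / 12791
Q = 16.939 kW

16.939
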